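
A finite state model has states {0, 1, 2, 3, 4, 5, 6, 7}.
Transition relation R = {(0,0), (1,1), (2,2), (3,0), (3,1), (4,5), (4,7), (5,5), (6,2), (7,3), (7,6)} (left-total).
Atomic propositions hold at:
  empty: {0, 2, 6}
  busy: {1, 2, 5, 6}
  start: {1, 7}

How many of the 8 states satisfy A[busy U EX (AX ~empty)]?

Sat(~empty) = {1, 3, 4, 5, 7}
Sat(AX ~empty) = {s : every successor in {1, 3, 4, 5, 7}} = {1, 4, 5}
Sat(EX (AX ~empty)) = {s : some successor in {1, 4, 5}} = {1, 3, 4, 5}
A[busy U EX (AX ~empty)]: least fixpoint, start Z0 = Sat(EX (AX ~empty)) = {1, 3, 4, 5}, add states in Sat(busy) with every successor in Z. Already a fixed point.
Sat(A[busy U EX (AX ~empty)]) = {1, 3, 4, 5}
|Sat(A[busy U EX (AX ~empty)])| = |{1, 3, 4, 5}| = 4.

4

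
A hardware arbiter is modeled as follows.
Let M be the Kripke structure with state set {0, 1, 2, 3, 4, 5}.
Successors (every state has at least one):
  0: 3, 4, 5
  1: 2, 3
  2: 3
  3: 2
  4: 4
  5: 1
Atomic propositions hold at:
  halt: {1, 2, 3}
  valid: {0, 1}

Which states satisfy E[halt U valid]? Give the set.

{0, 1}

E[halt U valid]: least fixpoint, start Z0 = Sat(valid) = {0, 1}, add states in Sat(halt) with some successor in Z. Already a fixed point.
Sat(E[halt U valid]) = {0, 1}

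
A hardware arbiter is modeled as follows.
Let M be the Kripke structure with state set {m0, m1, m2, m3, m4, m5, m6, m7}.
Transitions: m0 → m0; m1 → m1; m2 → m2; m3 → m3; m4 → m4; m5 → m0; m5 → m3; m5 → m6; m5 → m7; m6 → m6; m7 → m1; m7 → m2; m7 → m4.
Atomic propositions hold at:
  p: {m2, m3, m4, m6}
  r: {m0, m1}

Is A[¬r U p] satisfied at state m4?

Yes

Sat(¬r) = {m2, m3, m4, m5, m6, m7}
A[¬r U p]: least fixpoint, start Z0 = Sat(p) = {m2, m3, m4, m6}, add states in Sat(¬r) with every successor in Z. Already a fixed point.
Sat(A[¬r U p]) = {m2, m3, m4, m6}
m4 ∈ Sat(A[¬r U p]) = {m2, m3, m4, m6}, so the formula holds at m4.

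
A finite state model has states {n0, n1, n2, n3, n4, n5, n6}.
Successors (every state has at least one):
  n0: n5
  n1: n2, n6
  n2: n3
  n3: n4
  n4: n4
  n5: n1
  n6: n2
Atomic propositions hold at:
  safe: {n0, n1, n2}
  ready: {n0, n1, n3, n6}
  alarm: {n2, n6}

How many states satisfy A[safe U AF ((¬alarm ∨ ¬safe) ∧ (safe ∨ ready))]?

Sat(¬alarm) = {n0, n1, n3, n4, n5}
Sat(¬safe) = {n3, n4, n5, n6}
Sat(¬alarm ∨ ¬safe) = {n0, n1, n3, n4, n5, n6}
Sat(safe ∨ ready) = {n0, n1, n2, n3, n6}
Sat((¬alarm ∨ ¬safe) ∧ (safe ∨ ready)) = {n0, n1, n3, n6}
AF ((¬alarm ∨ ¬safe) ∧ (safe ∨ ready)): least fixpoint, start Z0 = {n0, n1, n3, n6}, add states with every successor in Z. Z1 = {n0, n1, n2, n3, n5, n6}; fixed.
Sat(AF ((¬alarm ∨ ¬safe) ∧ (safe ∨ ready))) = {n0, n1, n2, n3, n5, n6}
A[safe U AF ((¬alarm ∨ ¬safe) ∧ (safe ∨ ready))]: least fixpoint, start Z0 = Sat(AF ((¬alarm ∨ ¬safe) ∧ (safe ∨ ready))) = {n0, n1, n2, n3, n5, n6}, add states in Sat(safe) with every successor in Z. Already a fixed point.
Sat(A[safe U AF ((¬alarm ∨ ¬safe) ∧ (safe ∨ ready))]) = {n0, n1, n2, n3, n5, n6}
|Sat(A[safe U AF ((¬alarm ∨ ¬safe) ∧ (safe ∨ ready))])| = |{n0, n1, n2, n3, n5, n6}| = 6.

6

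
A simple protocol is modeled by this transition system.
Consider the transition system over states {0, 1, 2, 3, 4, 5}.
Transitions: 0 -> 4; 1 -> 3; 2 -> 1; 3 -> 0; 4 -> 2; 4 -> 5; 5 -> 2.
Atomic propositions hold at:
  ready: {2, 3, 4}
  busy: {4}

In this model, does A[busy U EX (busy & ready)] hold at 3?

Sat(busy & ready) = {4}
Sat(EX (busy & ready)) = {s : some successor in {4}} = {0}
A[busy U EX (busy & ready)]: least fixpoint, start Z0 = Sat(EX (busy & ready)) = {0}, add states in Sat(busy) with every successor in Z. Already a fixed point.
Sat(A[busy U EX (busy & ready)]) = {0}
3 ∉ Sat(A[busy U EX (busy & ready)]) = {0}, so the formula does not hold at 3.

No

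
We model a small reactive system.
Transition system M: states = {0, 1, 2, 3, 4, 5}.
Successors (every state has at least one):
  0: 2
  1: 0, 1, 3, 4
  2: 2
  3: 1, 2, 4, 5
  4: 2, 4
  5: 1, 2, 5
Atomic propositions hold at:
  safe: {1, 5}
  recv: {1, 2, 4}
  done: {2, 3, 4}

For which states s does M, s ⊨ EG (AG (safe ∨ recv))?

Sat(safe ∨ recv) = {1, 2, 4, 5}
AG (safe ∨ recv): greatest fixpoint, start Z0 = {1, 2, 4, 5}, keep only states in Sat with every successor in Z. Z1 = {2, 4, 5}; Z2 = {2, 4}; fixed.
Sat(AG (safe ∨ recv)) = {2, 4}
EG (AG (safe ∨ recv)): greatest fixpoint, start Z0 = {2, 4}, keep only states in Sat with some successor in Z. Already a fixed point.
Sat(EG (AG (safe ∨ recv))) = {2, 4}

{2, 4}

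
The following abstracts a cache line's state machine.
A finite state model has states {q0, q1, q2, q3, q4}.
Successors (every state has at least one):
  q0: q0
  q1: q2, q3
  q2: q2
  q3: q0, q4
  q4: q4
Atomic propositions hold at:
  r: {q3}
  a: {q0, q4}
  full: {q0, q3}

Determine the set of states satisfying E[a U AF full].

{q0, q3}

AF full: least fixpoint, start Z0 = {q0, q3}, add states with every successor in Z. Already a fixed point.
Sat(AF full) = {q0, q3}
E[a U AF full]: least fixpoint, start Z0 = Sat(AF full) = {q0, q3}, add states in Sat(a) with some successor in Z. Already a fixed point.
Sat(E[a U AF full]) = {q0, q3}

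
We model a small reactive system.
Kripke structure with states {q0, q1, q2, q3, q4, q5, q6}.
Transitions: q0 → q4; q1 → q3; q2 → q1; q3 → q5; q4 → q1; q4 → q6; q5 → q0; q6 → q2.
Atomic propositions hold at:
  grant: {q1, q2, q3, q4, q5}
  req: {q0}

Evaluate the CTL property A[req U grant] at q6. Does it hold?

A[req U grant]: least fixpoint, start Z0 = Sat(grant) = {q1, q2, q3, q4, q5}, add states in Sat(req) with every successor in Z. Z1 = {q0, q1, q2, q3, q4, q5}; fixed.
Sat(A[req U grant]) = {q0, q1, q2, q3, q4, q5}
q6 ∉ Sat(A[req U grant]) = {q0, q1, q2, q3, q4, q5}, so the formula does not hold at q6.

No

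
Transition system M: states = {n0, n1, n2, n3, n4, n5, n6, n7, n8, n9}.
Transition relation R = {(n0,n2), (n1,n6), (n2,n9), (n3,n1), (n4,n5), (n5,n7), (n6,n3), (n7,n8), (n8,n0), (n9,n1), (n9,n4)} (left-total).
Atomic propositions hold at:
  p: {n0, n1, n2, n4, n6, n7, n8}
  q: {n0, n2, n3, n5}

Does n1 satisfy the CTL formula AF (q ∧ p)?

Sat(q ∧ p) = {n0, n2}
AF (q ∧ p): least fixpoint, start Z0 = {n0, n2}, add states with every successor in Z. Z1 = {n0, n2, n8}; Z2 = {n0, n2, n7, n8}; Z3 = {n0, n2, n5, n7, n8}; Z4 = {n0, n2, n4, n5, n7, n8}; fixed.
Sat(AF (q ∧ p)) = {n0, n2, n4, n5, n7, n8}
n1 ∉ Sat(AF (q ∧ p)) = {n0, n2, n4, n5, n7, n8}, so the formula does not hold at n1.

No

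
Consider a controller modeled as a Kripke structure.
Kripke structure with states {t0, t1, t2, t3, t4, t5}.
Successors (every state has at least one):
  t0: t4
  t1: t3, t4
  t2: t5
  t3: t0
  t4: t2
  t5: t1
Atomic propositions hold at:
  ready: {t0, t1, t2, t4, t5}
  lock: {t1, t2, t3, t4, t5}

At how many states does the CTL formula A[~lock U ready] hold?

5

Sat(~lock) = {t0}
A[~lock U ready]: least fixpoint, start Z0 = Sat(ready) = {t0, t1, t2, t4, t5}, add states in Sat(~lock) with every successor in Z. Already a fixed point.
Sat(A[~lock U ready]) = {t0, t1, t2, t4, t5}
|Sat(A[~lock U ready])| = |{t0, t1, t2, t4, t5}| = 5.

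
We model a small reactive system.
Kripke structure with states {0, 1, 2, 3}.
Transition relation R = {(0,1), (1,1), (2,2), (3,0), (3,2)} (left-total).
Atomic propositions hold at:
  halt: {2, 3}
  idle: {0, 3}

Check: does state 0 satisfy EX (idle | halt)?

No

Sat(idle | halt) = {0, 2, 3}
Sat(EX (idle | halt)) = {s : some successor in {0, 2, 3}} = {2, 3}
0 ∉ Sat(EX (idle | halt)) = {2, 3}, so the formula does not hold at 0.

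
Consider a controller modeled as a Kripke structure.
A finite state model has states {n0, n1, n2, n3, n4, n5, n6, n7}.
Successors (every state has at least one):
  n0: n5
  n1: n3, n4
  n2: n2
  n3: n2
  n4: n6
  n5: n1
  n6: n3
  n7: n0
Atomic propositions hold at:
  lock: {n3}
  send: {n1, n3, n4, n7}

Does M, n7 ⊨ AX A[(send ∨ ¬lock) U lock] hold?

Sat(¬lock) = {n0, n1, n2, n4, n5, n6, n7}
Sat(send ∨ ¬lock) = {n0, n1, n2, n3, n4, n5, n6, n7}
A[(send ∨ ¬lock) U lock]: least fixpoint, start Z0 = Sat(lock) = {n3}, add states in Sat(send ∨ ¬lock) with every successor in Z. Z1 = {n3, n6}; Z2 = {n3, n4, n6}; Z3 = {n1, n3, n4, n6}; Z4 = {n1, n3, n4, n5, n6}; Z5 = {n0, n1, n3, n4, n5, n6}; Z6 = {n0, n1, n3, n4, n5, n6, n7}; fixed.
Sat(A[(send ∨ ¬lock) U lock]) = {n0, n1, n3, n4, n5, n6, n7}
Sat(AX A[(send ∨ ¬lock) U lock]) = {s : every successor in {n0, n1, n3, n4, n5, n6, n7}} = {n0, n1, n4, n5, n6, n7}
n7 ∈ Sat(AX A[(send ∨ ¬lock) U lock]) = {n0, n1, n4, n5, n6, n7}, so the formula holds at n7.

Yes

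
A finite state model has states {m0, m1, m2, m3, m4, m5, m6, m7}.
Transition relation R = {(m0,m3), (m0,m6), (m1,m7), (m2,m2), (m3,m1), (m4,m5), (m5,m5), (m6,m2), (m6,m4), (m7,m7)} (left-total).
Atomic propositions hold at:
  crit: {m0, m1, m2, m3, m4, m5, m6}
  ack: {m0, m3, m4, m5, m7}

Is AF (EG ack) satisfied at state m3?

EG ack: greatest fixpoint, start Z0 = {m0, m3, m4, m5, m7}, keep only states in Sat with some successor in Z. Z1 = {m0, m4, m5, m7}; Z2 = {m4, m5, m7}; fixed.
Sat(EG ack) = {m4, m5, m7}
AF (EG ack): least fixpoint, start Z0 = {m4, m5, m7}, add states with every successor in Z. Z1 = {m1, m4, m5, m7}; Z2 = {m1, m3, m4, m5, m7}; fixed.
Sat(AF (EG ack)) = {m1, m3, m4, m5, m7}
m3 ∈ Sat(AF (EG ack)) = {m1, m3, m4, m5, m7}, so the formula holds at m3.

Yes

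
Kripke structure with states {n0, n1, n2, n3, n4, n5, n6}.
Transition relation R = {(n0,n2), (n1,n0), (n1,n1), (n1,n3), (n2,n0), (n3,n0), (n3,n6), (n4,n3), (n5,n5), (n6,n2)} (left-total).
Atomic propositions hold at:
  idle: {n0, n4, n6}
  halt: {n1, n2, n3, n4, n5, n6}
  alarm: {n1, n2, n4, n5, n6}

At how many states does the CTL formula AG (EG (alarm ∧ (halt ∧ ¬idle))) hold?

1

Sat(¬idle) = {n1, n2, n3, n5}
Sat(halt ∧ ¬idle) = {n1, n2, n3, n5}
Sat(alarm ∧ (halt ∧ ¬idle)) = {n1, n2, n5}
EG (alarm ∧ (halt ∧ ¬idle)): greatest fixpoint, start Z0 = {n1, n2, n5}, keep only states in Sat with some successor in Z. Z1 = {n1, n5}; fixed.
Sat(EG (alarm ∧ (halt ∧ ¬idle))) = {n1, n5}
AG (EG (alarm ∧ (halt ∧ ¬idle))): greatest fixpoint, start Z0 = {n1, n5}, keep only states in Sat with every successor in Z. Z1 = {n5}; fixed.
Sat(AG (EG (alarm ∧ (halt ∧ ¬idle)))) = {n5}
|Sat(AG (EG (alarm ∧ (halt ∧ ¬idle))))| = |{n5}| = 1.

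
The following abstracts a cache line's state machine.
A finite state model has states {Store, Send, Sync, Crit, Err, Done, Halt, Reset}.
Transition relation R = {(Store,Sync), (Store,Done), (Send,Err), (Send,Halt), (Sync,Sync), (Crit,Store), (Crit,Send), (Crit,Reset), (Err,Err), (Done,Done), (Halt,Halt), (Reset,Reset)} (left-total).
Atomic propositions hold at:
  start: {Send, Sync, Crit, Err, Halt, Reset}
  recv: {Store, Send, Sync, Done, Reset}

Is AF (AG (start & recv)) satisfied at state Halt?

No

Sat(start & recv) = {Send, Sync, Reset}
AG (start & recv): greatest fixpoint, start Z0 = {Send, Sync, Reset}, keep only states in Sat with every successor in Z. Z1 = {Sync, Reset}; fixed.
Sat(AG (start & recv)) = {Sync, Reset}
AF (AG (start & recv)): least fixpoint, start Z0 = {Sync, Reset}, add states with every successor in Z. Already a fixed point.
Sat(AF (AG (start & recv))) = {Sync, Reset}
Halt ∉ Sat(AF (AG (start & recv))) = {Sync, Reset}, so the formula does not hold at Halt.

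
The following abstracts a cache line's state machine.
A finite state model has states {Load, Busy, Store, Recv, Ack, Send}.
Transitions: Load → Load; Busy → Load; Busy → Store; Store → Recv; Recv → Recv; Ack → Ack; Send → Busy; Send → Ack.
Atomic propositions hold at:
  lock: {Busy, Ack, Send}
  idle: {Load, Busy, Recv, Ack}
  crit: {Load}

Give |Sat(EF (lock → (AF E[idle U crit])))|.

E[idle U crit]: least fixpoint, start Z0 = Sat(crit) = {Load}, add states in Sat(idle) with some successor in Z. Z1 = {Load, Busy}; fixed.
Sat(E[idle U crit]) = {Load, Busy}
AF E[idle U crit]: least fixpoint, start Z0 = {Load, Busy}, add states with every successor in Z. Already a fixed point.
Sat(AF E[idle U crit]) = {Load, Busy}
Sat(lock → (AF E[idle U crit])) = {Load, Busy, Store, Recv}
EF (lock → (AF E[idle U crit])): least fixpoint, start Z0 = {Load, Busy, Store, Recv}, add states with some successor in Z. Z1 = {Load, Busy, Store, Recv, Send}; fixed.
Sat(EF (lock → (AF E[idle U crit]))) = {Load, Busy, Store, Recv, Send}
|Sat(EF (lock → (AF E[idle U crit])))| = |{Load, Busy, Store, Recv, Send}| = 5.

5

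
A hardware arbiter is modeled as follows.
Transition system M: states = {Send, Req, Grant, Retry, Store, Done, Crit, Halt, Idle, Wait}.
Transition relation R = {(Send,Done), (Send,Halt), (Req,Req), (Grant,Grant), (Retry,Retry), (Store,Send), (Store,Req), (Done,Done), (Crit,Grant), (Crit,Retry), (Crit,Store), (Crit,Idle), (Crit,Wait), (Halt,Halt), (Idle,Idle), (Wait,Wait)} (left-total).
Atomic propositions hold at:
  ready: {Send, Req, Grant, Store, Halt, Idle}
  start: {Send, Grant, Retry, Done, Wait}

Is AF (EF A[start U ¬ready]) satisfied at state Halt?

No

Sat(¬ready) = {Retry, Done, Crit, Wait}
A[start U ¬ready]: least fixpoint, start Z0 = Sat(¬ready) = {Retry, Done, Crit, Wait}, add states in Sat(start) with every successor in Z. Already a fixed point.
Sat(A[start U ¬ready]) = {Retry, Done, Crit, Wait}
EF A[start U ¬ready]: least fixpoint, start Z0 = {Retry, Done, Crit, Wait}, add states with some successor in Z. Z1 = {Send, Retry, Done, Crit, Wait}; Z2 = {Send, Retry, Store, Done, Crit, Wait}; fixed.
Sat(EF A[start U ¬ready]) = {Send, Retry, Store, Done, Crit, Wait}
AF (EF A[start U ¬ready]): least fixpoint, start Z0 = {Send, Retry, Store, Done, Crit, Wait}, add states with every successor in Z. Already a fixed point.
Sat(AF (EF A[start U ¬ready])) = {Send, Retry, Store, Done, Crit, Wait}
Halt ∉ Sat(AF (EF A[start U ¬ready])) = {Send, Retry, Store, Done, Crit, Wait}, so the formula does not hold at Halt.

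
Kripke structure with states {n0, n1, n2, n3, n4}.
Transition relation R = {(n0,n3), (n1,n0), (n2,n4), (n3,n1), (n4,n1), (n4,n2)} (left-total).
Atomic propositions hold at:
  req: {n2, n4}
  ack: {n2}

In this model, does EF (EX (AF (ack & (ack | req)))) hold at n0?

Sat(ack | req) = {n2, n4}
Sat(ack & (ack | req)) = {n2}
AF (ack & (ack | req)): least fixpoint, start Z0 = {n2}, add states with every successor in Z. Already a fixed point.
Sat(AF (ack & (ack | req))) = {n2}
Sat(EX (AF (ack & (ack | req)))) = {s : some successor in {n2}} = {n4}
EF (EX (AF (ack & (ack | req)))): least fixpoint, start Z0 = {n4}, add states with some successor in Z. Z1 = {n2, n4}; fixed.
Sat(EF (EX (AF (ack & (ack | req))))) = {n2, n4}
n0 ∉ Sat(EF (EX (AF (ack & (ack | req))))) = {n2, n4}, so the formula does not hold at n0.

No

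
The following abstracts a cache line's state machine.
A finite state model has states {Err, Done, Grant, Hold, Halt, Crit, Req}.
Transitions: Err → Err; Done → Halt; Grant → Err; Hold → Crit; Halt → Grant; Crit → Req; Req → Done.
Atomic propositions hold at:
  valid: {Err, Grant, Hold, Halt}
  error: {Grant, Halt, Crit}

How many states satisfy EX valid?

4

Sat(EX valid) = {s : some successor in {Err, Grant, Hold, Halt}} = {Err, Done, Grant, Halt}
|Sat(EX valid)| = |{Err, Done, Grant, Halt}| = 4.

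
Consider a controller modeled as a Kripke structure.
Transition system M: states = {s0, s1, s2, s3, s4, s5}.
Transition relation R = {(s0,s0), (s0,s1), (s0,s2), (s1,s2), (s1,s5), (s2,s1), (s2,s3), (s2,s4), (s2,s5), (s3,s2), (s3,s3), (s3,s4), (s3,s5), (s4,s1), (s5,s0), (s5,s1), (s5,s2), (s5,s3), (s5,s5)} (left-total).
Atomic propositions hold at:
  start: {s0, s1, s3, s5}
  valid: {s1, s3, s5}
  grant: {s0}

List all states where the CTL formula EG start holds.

EG start: greatest fixpoint, start Z0 = {s0, s1, s3, s5}, keep only states in Sat with some successor in Z. Already a fixed point.
Sat(EG start) = {s0, s1, s3, s5}

{s0, s1, s3, s5}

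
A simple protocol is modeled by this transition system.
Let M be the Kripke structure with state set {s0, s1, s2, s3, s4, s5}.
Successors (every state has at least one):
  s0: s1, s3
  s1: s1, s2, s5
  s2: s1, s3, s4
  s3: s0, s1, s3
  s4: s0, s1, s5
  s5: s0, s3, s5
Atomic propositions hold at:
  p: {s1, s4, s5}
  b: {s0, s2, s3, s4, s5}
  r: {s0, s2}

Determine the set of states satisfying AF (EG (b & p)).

Sat(b & p) = {s4, s5}
EG (b & p): greatest fixpoint, start Z0 = {s4, s5}, keep only states in Sat with some successor in Z. Already a fixed point.
Sat(EG (b & p)) = {s4, s5}
AF (EG (b & p)): least fixpoint, start Z0 = {s4, s5}, add states with every successor in Z. Already a fixed point.
Sat(AF (EG (b & p))) = {s4, s5}

{s4, s5}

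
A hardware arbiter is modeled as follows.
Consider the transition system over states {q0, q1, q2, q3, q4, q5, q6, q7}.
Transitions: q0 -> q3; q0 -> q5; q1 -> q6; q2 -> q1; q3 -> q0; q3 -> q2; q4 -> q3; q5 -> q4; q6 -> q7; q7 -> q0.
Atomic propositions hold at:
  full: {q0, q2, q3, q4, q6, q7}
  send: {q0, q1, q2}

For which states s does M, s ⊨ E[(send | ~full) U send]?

Sat(~full) = {q1, q5}
Sat(send | ~full) = {q0, q1, q2, q5}
E[(send | ~full) U send]: least fixpoint, start Z0 = Sat(send) = {q0, q1, q2}, add states in Sat(send | ~full) with some successor in Z. Already a fixed point.
Sat(E[(send | ~full) U send]) = {q0, q1, q2}

{q0, q1, q2}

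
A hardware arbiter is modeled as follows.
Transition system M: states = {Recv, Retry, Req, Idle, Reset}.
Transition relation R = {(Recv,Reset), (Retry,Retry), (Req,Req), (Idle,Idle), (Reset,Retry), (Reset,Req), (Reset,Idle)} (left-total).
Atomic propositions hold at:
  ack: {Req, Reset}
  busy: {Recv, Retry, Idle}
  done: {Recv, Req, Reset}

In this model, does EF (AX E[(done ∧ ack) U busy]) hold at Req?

Sat(done ∧ ack) = {Req, Reset}
E[(done ∧ ack) U busy]: least fixpoint, start Z0 = Sat(busy) = {Recv, Retry, Idle}, add states in Sat(done ∧ ack) with some successor in Z. Z1 = {Recv, Retry, Idle, Reset}; fixed.
Sat(E[(done ∧ ack) U busy]) = {Recv, Retry, Idle, Reset}
Sat(AX E[(done ∧ ack) U busy]) = {s : every successor in {Recv, Retry, Idle, Reset}} = {Recv, Retry, Idle}
EF (AX E[(done ∧ ack) U busy]): least fixpoint, start Z0 = {Recv, Retry, Idle}, add states with some successor in Z. Z1 = {Recv, Retry, Idle, Reset}; fixed.
Sat(EF (AX E[(done ∧ ack) U busy])) = {Recv, Retry, Idle, Reset}
Req ∉ Sat(EF (AX E[(done ∧ ack) U busy])) = {Recv, Retry, Idle, Reset}, so the formula does not hold at Req.

No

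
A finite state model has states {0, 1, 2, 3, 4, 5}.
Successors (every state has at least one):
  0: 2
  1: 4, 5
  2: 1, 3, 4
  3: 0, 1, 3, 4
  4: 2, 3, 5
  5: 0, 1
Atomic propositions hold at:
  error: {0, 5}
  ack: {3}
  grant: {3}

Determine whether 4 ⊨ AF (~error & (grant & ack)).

Sat(~error) = {1, 2, 3, 4}
Sat(grant & ack) = {3}
Sat(~error & (grant & ack)) = {3}
AF (~error & (grant & ack)): least fixpoint, start Z0 = {3}, add states with every successor in Z. Already a fixed point.
Sat(AF (~error & (grant & ack))) = {3}
4 ∉ Sat(AF (~error & (grant & ack))) = {3}, so the formula does not hold at 4.

No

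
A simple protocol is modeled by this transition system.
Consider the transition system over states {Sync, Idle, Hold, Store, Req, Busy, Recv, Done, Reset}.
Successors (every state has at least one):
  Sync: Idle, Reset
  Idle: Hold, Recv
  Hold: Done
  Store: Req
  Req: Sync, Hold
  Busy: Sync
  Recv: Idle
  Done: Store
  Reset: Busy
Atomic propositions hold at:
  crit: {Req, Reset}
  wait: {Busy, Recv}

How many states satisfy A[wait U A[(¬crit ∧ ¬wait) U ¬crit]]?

Sat(¬crit) = {Sync, Idle, Hold, Store, Busy, Recv, Done}
Sat(¬wait) = {Sync, Idle, Hold, Store, Req, Done, Reset}
Sat(¬crit ∧ ¬wait) = {Sync, Idle, Hold, Store, Done}
A[(¬crit ∧ ¬wait) U ¬crit]: least fixpoint, start Z0 = Sat(¬crit) = {Sync, Idle, Hold, Store, Busy, Recv, Done}, add states in Sat(¬crit ∧ ¬wait) with every successor in Z. Already a fixed point.
Sat(A[(¬crit ∧ ¬wait) U ¬crit]) = {Sync, Idle, Hold, Store, Busy, Recv, Done}
A[wait U A[(¬crit ∧ ¬wait) U ¬crit]]: least fixpoint, start Z0 = Sat(A[(¬crit ∧ ¬wait) U ¬crit]) = {Sync, Idle, Hold, Store, Busy, Recv, Done}, add states in Sat(wait) with every successor in Z. Already a fixed point.
Sat(A[wait U A[(¬crit ∧ ¬wait) U ¬crit]]) = {Sync, Idle, Hold, Store, Busy, Recv, Done}
|Sat(A[wait U A[(¬crit ∧ ¬wait) U ¬crit]])| = |{Sync, Idle, Hold, Store, Busy, Recv, Done}| = 7.

7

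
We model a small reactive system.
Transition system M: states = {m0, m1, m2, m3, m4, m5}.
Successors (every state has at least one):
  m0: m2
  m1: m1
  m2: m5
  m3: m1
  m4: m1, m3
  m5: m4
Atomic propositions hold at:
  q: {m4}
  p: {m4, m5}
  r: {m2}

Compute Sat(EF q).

{m0, m2, m4, m5}

EF q: least fixpoint, start Z0 = {m4}, add states with some successor in Z. Z1 = {m4, m5}; Z2 = {m2, m4, m5}; Z3 = {m0, m2, m4, m5}; fixed.
Sat(EF q) = {m0, m2, m4, m5}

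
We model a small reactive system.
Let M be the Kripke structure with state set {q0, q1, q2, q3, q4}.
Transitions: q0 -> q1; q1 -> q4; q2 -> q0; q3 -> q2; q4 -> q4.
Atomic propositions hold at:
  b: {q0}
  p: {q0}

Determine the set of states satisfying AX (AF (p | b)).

{q2, q3}

Sat(p | b) = {q0}
AF (p | b): least fixpoint, start Z0 = {q0}, add states with every successor in Z. Z1 = {q0, q2}; Z2 = {q0, q2, q3}; fixed.
Sat(AF (p | b)) = {q0, q2, q3}
Sat(AX (AF (p | b))) = {s : every successor in {q0, q2, q3}} = {q2, q3}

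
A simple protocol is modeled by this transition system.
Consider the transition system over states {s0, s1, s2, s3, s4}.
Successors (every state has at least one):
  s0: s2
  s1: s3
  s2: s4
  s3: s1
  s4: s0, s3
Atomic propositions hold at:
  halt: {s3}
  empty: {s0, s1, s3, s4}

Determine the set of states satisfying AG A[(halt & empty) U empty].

{s1, s3}

Sat(halt & empty) = {s3}
A[(halt & empty) U empty]: least fixpoint, start Z0 = Sat(empty) = {s0, s1, s3, s4}, add states in Sat(halt & empty) with every successor in Z. Already a fixed point.
Sat(A[(halt & empty) U empty]) = {s0, s1, s3, s4}
AG A[(halt & empty) U empty]: greatest fixpoint, start Z0 = {s0, s1, s3, s4}, keep only states in Sat with every successor in Z. Z1 = {s1, s3, s4}; Z2 = {s1, s3}; fixed.
Sat(AG A[(halt & empty) U empty]) = {s1, s3}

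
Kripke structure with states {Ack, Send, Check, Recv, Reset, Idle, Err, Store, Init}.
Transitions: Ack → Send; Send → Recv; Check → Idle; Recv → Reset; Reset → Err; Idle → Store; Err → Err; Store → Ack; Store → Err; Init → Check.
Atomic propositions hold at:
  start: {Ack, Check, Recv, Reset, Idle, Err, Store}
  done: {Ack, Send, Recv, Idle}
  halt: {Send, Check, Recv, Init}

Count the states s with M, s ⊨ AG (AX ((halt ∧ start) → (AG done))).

3

Sat(halt ∧ start) = {Check, Recv}
AG done: greatest fixpoint, start Z0 = {Ack, Send, Recv, Idle}, keep only states in Sat with every successor in Z. Z1 = {Ack, Send}; Z2 = {Ack}; Z3 = ∅; fixed.
Sat(AG done) = ∅
Sat((halt ∧ start) → (AG done)) = {Ack, Send, Reset, Idle, Err, Store, Init}
Sat(AX ((halt ∧ start) → (AG done))) = {s : every successor in {Ack, Send, Reset, Idle, Err, Store, Init}} = {Ack, Check, Recv, Reset, Idle, Err, Store}
AG (AX ((halt ∧ start) → (AG done))): greatest fixpoint, start Z0 = {Ack, Check, Recv, Reset, Idle, Err, Store}, keep only states in Sat with every successor in Z. Z1 = {Check, Recv, Reset, Idle, Err, Store}; Z2 = {Check, Recv, Reset, Idle, Err}; Z3 = {Check, Recv, Reset, Err}; Z4 = {Recv, Reset, Err}; fixed.
Sat(AG (AX ((halt ∧ start) → (AG done)))) = {Recv, Reset, Err}
|Sat(AG (AX ((halt ∧ start) → (AG done))))| = |{Recv, Reset, Err}| = 3.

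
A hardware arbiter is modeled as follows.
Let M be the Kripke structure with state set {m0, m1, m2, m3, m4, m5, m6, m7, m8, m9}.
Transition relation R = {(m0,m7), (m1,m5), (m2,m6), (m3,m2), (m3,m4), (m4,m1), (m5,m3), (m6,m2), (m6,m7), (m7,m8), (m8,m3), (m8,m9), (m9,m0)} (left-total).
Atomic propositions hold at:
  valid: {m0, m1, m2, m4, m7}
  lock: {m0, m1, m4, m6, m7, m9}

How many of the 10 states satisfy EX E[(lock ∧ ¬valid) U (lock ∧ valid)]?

Sat(¬valid) = {m3, m5, m6, m8, m9}
Sat(lock ∧ ¬valid) = {m6, m9}
Sat(lock ∧ valid) = {m0, m1, m4, m7}
E[(lock ∧ ¬valid) U (lock ∧ valid)]: least fixpoint, start Z0 = Sat((lock ∧ valid)) = {m0, m1, m4, m7}, add states in Sat(lock ∧ ¬valid) with some successor in Z. Z1 = {m0, m1, m4, m6, m7, m9}; fixed.
Sat(E[(lock ∧ ¬valid) U (lock ∧ valid)]) = {m0, m1, m4, m6, m7, m9}
Sat(EX E[(lock ∧ ¬valid) U (lock ∧ valid)]) = {s : some successor in {m0, m1, m4, m6, m7, m9}} = {m0, m2, m3, m4, m6, m8, m9}
|Sat(EX E[(lock ∧ ¬valid) U (lock ∧ valid)])| = |{m0, m2, m3, m4, m6, m8, m9}| = 7.

7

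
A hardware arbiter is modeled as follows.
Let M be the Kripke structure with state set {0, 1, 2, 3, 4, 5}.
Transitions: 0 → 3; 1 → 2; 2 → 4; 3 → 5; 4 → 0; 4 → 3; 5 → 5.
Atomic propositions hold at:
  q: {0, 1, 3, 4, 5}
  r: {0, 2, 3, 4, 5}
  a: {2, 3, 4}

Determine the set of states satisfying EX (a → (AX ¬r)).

{3, 4, 5}

Sat(¬r) = {1}
Sat(AX ¬r) = {s : every successor in {1}} = ∅
Sat(a → (AX ¬r)) = {0, 1, 5}
Sat(EX (a → (AX ¬r))) = {s : some successor in {0, 1, 5}} = {3, 4, 5}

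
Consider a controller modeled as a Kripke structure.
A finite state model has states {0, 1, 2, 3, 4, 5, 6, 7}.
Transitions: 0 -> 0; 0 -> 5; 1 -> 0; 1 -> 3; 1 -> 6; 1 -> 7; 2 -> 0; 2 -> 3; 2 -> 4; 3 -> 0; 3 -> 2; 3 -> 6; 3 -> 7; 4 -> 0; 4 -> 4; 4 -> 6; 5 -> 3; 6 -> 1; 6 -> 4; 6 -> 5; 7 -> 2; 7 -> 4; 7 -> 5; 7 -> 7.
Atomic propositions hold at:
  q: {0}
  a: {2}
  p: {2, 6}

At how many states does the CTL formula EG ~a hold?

7

Sat(~a) = {0, 1, 3, 4, 5, 6, 7}
EG ~a: greatest fixpoint, start Z0 = {0, 1, 3, 4, 5, 6, 7}, keep only states in Sat with some successor in Z. Already a fixed point.
Sat(EG ~a) = {0, 1, 3, 4, 5, 6, 7}
|Sat(EG ~a)| = |{0, 1, 3, 4, 5, 6, 7}| = 7.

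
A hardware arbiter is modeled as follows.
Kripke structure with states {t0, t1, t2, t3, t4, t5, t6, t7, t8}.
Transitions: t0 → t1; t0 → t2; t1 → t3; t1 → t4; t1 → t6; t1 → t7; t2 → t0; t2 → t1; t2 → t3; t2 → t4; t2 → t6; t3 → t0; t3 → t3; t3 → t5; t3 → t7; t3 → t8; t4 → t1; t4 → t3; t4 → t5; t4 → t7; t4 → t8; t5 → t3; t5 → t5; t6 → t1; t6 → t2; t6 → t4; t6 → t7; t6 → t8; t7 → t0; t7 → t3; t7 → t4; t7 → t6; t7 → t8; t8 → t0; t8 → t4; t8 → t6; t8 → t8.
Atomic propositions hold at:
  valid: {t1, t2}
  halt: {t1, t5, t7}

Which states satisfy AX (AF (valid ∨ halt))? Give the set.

Sat(valid ∨ halt) = {t1, t2, t5, t7}
AF (valid ∨ halt): least fixpoint, start Z0 = {t1, t2, t5, t7}, add states with every successor in Z. Z1 = {t0, t1, t2, t5, t7}; fixed.
Sat(AF (valid ∨ halt)) = {t0, t1, t2, t5, t7}
Sat(AX (AF (valid ∨ halt))) = {s : every successor in {t0, t1, t2, t5, t7}} = {t0}

{t0}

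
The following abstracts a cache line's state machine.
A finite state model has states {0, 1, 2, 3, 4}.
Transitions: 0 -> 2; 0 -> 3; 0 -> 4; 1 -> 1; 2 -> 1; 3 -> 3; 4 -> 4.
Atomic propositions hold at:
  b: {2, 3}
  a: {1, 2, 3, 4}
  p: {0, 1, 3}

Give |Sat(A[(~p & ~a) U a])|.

4

Sat(~p) = {2, 4}
Sat(~a) = {0}
Sat(~p & ~a) = ∅
A[(~p & ~a) U a]: least fixpoint, start Z0 = Sat(a) = {1, 2, 3, 4}, add states in Sat(~p & ~a) with every successor in Z. Already a fixed point.
Sat(A[(~p & ~a) U a]) = {1, 2, 3, 4}
|Sat(A[(~p & ~a) U a])| = |{1, 2, 3, 4}| = 4.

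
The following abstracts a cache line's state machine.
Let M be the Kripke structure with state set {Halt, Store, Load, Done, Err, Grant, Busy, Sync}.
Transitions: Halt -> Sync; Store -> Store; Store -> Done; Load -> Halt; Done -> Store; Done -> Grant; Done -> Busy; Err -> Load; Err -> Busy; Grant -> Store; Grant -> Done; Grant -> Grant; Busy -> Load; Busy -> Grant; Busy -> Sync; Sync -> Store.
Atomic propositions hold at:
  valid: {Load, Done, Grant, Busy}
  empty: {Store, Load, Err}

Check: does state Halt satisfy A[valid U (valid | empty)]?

No

Sat(valid | empty) = {Store, Load, Done, Err, Grant, Busy}
A[valid U (valid | empty)]: least fixpoint, start Z0 = Sat((valid | empty)) = {Store, Load, Done, Err, Grant, Busy}, add states in Sat(valid) with every successor in Z. Already a fixed point.
Sat(A[valid U (valid | empty)]) = {Store, Load, Done, Err, Grant, Busy}
Halt ∉ Sat(A[valid U (valid | empty)]) = {Store, Load, Done, Err, Grant, Busy}, so the formula does not hold at Halt.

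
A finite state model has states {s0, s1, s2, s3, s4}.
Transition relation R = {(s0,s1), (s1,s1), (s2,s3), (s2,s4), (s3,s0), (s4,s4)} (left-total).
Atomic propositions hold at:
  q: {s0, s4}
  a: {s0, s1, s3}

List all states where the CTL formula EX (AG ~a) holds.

Sat(~a) = {s2, s4}
AG ~a: greatest fixpoint, start Z0 = {s2, s4}, keep only states in Sat with every successor in Z. Z1 = {s4}; fixed.
Sat(AG ~a) = {s4}
Sat(EX (AG ~a)) = {s : some successor in {s4}} = {s2, s4}

{s2, s4}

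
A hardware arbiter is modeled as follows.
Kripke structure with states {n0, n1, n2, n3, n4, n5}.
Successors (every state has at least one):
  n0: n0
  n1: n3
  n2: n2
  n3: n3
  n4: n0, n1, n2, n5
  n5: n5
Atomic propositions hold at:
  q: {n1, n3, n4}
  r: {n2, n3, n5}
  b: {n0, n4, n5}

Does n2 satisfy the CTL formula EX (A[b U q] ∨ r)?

Yes

A[b U q]: least fixpoint, start Z0 = Sat(q) = {n1, n3, n4}, add states in Sat(b) with every successor in Z. Already a fixed point.
Sat(A[b U q]) = {n1, n3, n4}
Sat(A[b U q] ∨ r) = {n1, n2, n3, n4, n5}
Sat(EX (A[b U q] ∨ r)) = {s : some successor in {n1, n2, n3, n4, n5}} = {n1, n2, n3, n4, n5}
n2 ∈ Sat(EX (A[b U q] ∨ r)) = {n1, n2, n3, n4, n5}, so the formula holds at n2.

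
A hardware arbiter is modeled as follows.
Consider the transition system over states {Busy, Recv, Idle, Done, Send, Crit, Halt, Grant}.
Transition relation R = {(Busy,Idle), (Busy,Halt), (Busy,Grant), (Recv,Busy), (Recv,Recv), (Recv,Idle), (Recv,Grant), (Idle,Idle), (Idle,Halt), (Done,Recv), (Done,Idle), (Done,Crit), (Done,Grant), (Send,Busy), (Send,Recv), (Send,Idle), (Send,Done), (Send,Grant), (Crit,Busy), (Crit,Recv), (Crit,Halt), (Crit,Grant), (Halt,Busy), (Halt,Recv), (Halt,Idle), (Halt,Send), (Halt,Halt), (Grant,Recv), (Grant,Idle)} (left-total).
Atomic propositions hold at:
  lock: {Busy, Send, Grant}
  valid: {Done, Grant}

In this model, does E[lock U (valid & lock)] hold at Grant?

Yes

Sat(valid & lock) = {Grant}
E[lock U (valid & lock)]: least fixpoint, start Z0 = Sat((valid & lock)) = {Grant}, add states in Sat(lock) with some successor in Z. Z1 = {Busy, Send, Grant}; fixed.
Sat(E[lock U (valid & lock)]) = {Busy, Send, Grant}
Grant ∈ Sat(E[lock U (valid & lock)]) = {Busy, Send, Grant}, so the formula holds at Grant.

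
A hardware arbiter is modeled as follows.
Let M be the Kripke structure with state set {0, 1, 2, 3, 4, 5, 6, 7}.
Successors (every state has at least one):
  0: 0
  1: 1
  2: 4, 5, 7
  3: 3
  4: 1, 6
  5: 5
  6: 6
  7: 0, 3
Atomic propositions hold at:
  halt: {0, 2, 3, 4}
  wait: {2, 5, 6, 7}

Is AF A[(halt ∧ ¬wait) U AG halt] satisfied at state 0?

Yes

Sat(¬wait) = {0, 1, 3, 4}
Sat(halt ∧ ¬wait) = {0, 3, 4}
AG halt: greatest fixpoint, start Z0 = {0, 2, 3, 4}, keep only states in Sat with every successor in Z. Z1 = {0, 3}; fixed.
Sat(AG halt) = {0, 3}
A[(halt ∧ ¬wait) U AG halt]: least fixpoint, start Z0 = Sat(AG halt) = {0, 3}, add states in Sat(halt ∧ ¬wait) with every successor in Z. Already a fixed point.
Sat(A[(halt ∧ ¬wait) U AG halt]) = {0, 3}
AF A[(halt ∧ ¬wait) U AG halt]: least fixpoint, start Z0 = {0, 3}, add states with every successor in Z. Z1 = {0, 3, 7}; fixed.
Sat(AF A[(halt ∧ ¬wait) U AG halt]) = {0, 3, 7}
0 ∈ Sat(AF A[(halt ∧ ¬wait) U AG halt]) = {0, 3, 7}, so the formula holds at 0.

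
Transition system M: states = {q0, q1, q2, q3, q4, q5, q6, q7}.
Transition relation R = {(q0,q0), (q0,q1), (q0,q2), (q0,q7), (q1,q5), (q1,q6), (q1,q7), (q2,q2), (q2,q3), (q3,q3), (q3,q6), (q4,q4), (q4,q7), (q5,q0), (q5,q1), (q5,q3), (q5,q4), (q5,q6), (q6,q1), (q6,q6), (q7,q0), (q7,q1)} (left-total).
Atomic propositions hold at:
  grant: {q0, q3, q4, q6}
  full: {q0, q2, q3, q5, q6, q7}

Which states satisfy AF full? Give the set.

{q0, q1, q2, q3, q5, q6, q7}

AF full: least fixpoint, start Z0 = {q0, q2, q3, q5, q6, q7}, add states with every successor in Z. Z1 = {q0, q1, q2, q3, q5, q6, q7}; fixed.
Sat(AF full) = {q0, q1, q2, q3, q5, q6, q7}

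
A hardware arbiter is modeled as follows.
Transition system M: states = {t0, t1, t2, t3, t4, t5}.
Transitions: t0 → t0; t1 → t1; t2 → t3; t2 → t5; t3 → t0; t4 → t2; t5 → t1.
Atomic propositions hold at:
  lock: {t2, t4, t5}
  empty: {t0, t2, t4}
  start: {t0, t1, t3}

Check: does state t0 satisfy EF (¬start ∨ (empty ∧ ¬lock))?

Yes

Sat(¬start) = {t2, t4, t5}
Sat(¬lock) = {t0, t1, t3}
Sat(empty ∧ ¬lock) = {t0}
Sat(¬start ∨ (empty ∧ ¬lock)) = {t0, t2, t4, t5}
EF (¬start ∨ (empty ∧ ¬lock)): least fixpoint, start Z0 = {t0, t2, t4, t5}, add states with some successor in Z. Z1 = {t0, t2, t3, t4, t5}; fixed.
Sat(EF (¬start ∨ (empty ∧ ¬lock))) = {t0, t2, t3, t4, t5}
t0 ∈ Sat(EF (¬start ∨ (empty ∧ ¬lock))) = {t0, t2, t3, t4, t5}, so the formula holds at t0.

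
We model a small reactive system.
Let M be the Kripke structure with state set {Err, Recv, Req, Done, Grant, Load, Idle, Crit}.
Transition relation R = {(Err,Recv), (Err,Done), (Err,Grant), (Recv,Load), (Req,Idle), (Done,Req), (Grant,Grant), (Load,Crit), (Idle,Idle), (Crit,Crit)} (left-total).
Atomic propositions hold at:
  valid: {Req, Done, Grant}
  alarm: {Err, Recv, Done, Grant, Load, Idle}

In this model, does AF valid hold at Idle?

No

AF valid: least fixpoint, start Z0 = {Req, Done, Grant}, add states with every successor in Z. Already a fixed point.
Sat(AF valid) = {Req, Done, Grant}
Idle ∉ Sat(AF valid) = {Req, Done, Grant}, so the formula does not hold at Idle.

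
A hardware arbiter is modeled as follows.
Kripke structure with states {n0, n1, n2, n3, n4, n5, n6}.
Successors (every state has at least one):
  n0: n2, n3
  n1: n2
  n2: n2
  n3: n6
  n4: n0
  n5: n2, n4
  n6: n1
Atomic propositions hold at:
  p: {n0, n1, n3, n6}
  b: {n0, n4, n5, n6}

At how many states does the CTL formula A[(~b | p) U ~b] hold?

5

Sat(~b) = {n1, n2, n3}
Sat(~b | p) = {n0, n1, n2, n3, n6}
A[(~b | p) U ~b]: least fixpoint, start Z0 = Sat(~b) = {n1, n2, n3}, add states in Sat(~b | p) with every successor in Z. Z1 = {n0, n1, n2, n3, n6}; fixed.
Sat(A[(~b | p) U ~b]) = {n0, n1, n2, n3, n6}
|Sat(A[(~b | p) U ~b])| = |{n0, n1, n2, n3, n6}| = 5.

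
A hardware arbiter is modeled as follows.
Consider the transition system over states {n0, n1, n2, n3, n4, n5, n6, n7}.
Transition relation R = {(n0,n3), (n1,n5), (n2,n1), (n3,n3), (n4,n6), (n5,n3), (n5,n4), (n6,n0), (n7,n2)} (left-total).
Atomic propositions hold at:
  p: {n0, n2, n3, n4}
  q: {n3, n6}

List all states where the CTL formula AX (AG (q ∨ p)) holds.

{n0, n3, n4, n5, n6}

Sat(q ∨ p) = {n0, n2, n3, n4, n6}
AG (q ∨ p): greatest fixpoint, start Z0 = {n0, n2, n3, n4, n6}, keep only states in Sat with every successor in Z. Z1 = {n0, n3, n4, n6}; fixed.
Sat(AG (q ∨ p)) = {n0, n3, n4, n6}
Sat(AX (AG (q ∨ p))) = {s : every successor in {n0, n3, n4, n6}} = {n0, n3, n4, n5, n6}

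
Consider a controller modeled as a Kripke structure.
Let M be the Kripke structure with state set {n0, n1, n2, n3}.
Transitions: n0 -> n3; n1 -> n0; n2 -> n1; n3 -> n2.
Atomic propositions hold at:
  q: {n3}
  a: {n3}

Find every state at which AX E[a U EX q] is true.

Sat(EX q) = {s : some successor in {n3}} = {n0}
E[a U EX q]: least fixpoint, start Z0 = Sat(EX q) = {n0}, add states in Sat(a) with some successor in Z. Already a fixed point.
Sat(E[a U EX q]) = {n0}
Sat(AX E[a U EX q]) = {s : every successor in {n0}} = {n1}

{n1}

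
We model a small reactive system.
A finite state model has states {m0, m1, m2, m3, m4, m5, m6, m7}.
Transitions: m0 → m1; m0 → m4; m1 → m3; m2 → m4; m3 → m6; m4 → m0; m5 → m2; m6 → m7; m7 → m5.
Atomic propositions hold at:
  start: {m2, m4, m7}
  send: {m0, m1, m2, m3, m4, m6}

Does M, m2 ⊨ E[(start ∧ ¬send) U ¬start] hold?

No

Sat(¬send) = {m5, m7}
Sat(start ∧ ¬send) = {m7}
Sat(¬start) = {m0, m1, m3, m5, m6}
E[(start ∧ ¬send) U ¬start]: least fixpoint, start Z0 = Sat(¬start) = {m0, m1, m3, m5, m6}, add states in Sat(start ∧ ¬send) with some successor in Z. Z1 = {m0, m1, m3, m5, m6, m7}; fixed.
Sat(E[(start ∧ ¬send) U ¬start]) = {m0, m1, m3, m5, m6, m7}
m2 ∉ Sat(E[(start ∧ ¬send) U ¬start]) = {m0, m1, m3, m5, m6, m7}, so the formula does not hold at m2.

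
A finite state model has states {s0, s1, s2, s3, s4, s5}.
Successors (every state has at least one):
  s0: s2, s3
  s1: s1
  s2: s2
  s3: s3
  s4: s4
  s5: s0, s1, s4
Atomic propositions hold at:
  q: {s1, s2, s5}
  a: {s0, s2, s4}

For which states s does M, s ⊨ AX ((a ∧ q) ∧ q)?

{s2}

Sat(a ∧ q) = {s2}
Sat((a ∧ q) ∧ q) = {s2}
Sat(AX ((a ∧ q) ∧ q)) = {s : every successor in {s2}} = {s2}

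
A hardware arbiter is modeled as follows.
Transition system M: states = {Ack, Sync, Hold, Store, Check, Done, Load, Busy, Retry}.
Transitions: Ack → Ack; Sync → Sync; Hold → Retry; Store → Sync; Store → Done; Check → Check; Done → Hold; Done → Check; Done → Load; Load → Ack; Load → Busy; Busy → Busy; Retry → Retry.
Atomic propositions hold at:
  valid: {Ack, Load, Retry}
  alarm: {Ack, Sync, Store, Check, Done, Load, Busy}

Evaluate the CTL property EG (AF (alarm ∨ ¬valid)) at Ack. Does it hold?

Sat(¬valid) = {Sync, Hold, Store, Check, Done, Busy}
Sat(alarm ∨ ¬valid) = {Ack, Sync, Hold, Store, Check, Done, Load, Busy}
AF (alarm ∨ ¬valid): least fixpoint, start Z0 = {Ack, Sync, Hold, Store, Check, Done, Load, Busy}, add states with every successor in Z. Already a fixed point.
Sat(AF (alarm ∨ ¬valid)) = {Ack, Sync, Hold, Store, Check, Done, Load, Busy}
EG (AF (alarm ∨ ¬valid)): greatest fixpoint, start Z0 = {Ack, Sync, Hold, Store, Check, Done, Load, Busy}, keep only states in Sat with some successor in Z. Z1 = {Ack, Sync, Store, Check, Done, Load, Busy}; fixed.
Sat(EG (AF (alarm ∨ ¬valid))) = {Ack, Sync, Store, Check, Done, Load, Busy}
Ack ∈ Sat(EG (AF (alarm ∨ ¬valid))) = {Ack, Sync, Store, Check, Done, Load, Busy}, so the formula holds at Ack.

Yes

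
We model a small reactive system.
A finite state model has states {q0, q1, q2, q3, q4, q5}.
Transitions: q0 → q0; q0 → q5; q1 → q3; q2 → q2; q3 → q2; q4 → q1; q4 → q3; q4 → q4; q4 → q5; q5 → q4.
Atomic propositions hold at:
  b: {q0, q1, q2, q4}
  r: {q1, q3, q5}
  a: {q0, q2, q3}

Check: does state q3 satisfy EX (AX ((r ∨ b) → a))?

Yes

Sat(r ∨ b) = {q0, q1, q2, q3, q4, q5}
Sat((r ∨ b) → a) = {q0, q2, q3}
Sat(AX ((r ∨ b) → a)) = {s : every successor in {q0, q2, q3}} = {q1, q2, q3}
Sat(EX (AX ((r ∨ b) → a))) = {s : some successor in {q1, q2, q3}} = {q1, q2, q3, q4}
q3 ∈ Sat(EX (AX ((r ∨ b) → a))) = {q1, q2, q3, q4}, so the formula holds at q3.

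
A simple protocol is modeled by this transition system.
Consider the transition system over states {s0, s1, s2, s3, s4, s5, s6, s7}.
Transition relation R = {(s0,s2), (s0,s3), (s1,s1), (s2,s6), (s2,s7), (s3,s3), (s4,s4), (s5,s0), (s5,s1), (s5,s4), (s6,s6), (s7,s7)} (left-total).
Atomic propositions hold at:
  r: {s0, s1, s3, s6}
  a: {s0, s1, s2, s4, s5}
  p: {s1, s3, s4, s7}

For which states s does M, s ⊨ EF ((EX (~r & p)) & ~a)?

{s0, s2, s5, s7}

Sat(~r) = {s2, s4, s5, s7}
Sat(~r & p) = {s4, s7}
Sat(EX (~r & p)) = {s : some successor in {s4, s7}} = {s2, s4, s5, s7}
Sat(~a) = {s3, s6, s7}
Sat((EX (~r & p)) & ~a) = {s7}
EF ((EX (~r & p)) & ~a): least fixpoint, start Z0 = {s7}, add states with some successor in Z. Z1 = {s2, s7}; Z2 = {s0, s2, s7}; Z3 = {s0, s2, s5, s7}; fixed.
Sat(EF ((EX (~r & p)) & ~a)) = {s0, s2, s5, s7}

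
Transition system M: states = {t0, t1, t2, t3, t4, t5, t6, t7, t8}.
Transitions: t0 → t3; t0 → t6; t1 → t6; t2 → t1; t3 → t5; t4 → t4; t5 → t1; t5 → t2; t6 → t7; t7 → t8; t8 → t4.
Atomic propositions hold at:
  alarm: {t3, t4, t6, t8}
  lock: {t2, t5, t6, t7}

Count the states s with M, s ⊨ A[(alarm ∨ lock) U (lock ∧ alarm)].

Sat(alarm ∨ lock) = {t2, t3, t4, t5, t6, t7, t8}
Sat(lock ∧ alarm) = {t6}
A[(alarm ∨ lock) U (lock ∧ alarm)]: least fixpoint, start Z0 = Sat((lock ∧ alarm)) = {t6}, add states in Sat(alarm ∨ lock) with every successor in Z. Already a fixed point.
Sat(A[(alarm ∨ lock) U (lock ∧ alarm)]) = {t6}
|Sat(A[(alarm ∨ lock) U (lock ∧ alarm)])| = |{t6}| = 1.

1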